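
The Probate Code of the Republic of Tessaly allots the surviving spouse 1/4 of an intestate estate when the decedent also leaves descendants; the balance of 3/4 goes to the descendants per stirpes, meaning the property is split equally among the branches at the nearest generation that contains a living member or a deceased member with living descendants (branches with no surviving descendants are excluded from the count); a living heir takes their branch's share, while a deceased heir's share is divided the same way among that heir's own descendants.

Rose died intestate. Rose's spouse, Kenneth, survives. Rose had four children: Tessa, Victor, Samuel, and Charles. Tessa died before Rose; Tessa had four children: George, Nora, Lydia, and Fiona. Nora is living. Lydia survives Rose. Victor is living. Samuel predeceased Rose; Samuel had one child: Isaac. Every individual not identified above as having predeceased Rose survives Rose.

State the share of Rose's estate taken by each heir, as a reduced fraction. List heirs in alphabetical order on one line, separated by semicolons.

Kenneth, as surviving spouse, takes 1/4.
The remaining 3/4 passes to Rose's descendants per stirpes.
The 3/4 is divided into 4 equal shares of 3/16 among Tessa, Victor, Samuel, Charles.
Tessa predeceased; the 3/16 allotted to Tessa's branch passes to Tessa's issue by representation.
The 3/16 is divided into 4 equal shares of 3/64 among George, Nora, Lydia, Fiona.
George is living and takes 3/64.
Nora is living and takes 3/64.
Lydia is living and takes 3/64.
Fiona is living and takes 3/64.
Victor is living and takes 3/16.
Samuel predeceased; the 3/16 allotted to Samuel's branch passes to Samuel's issue by representation.
Isaac is the sole taker at this level and receives the full 3/16.
Charles is living and takes 3/16.

Charles 3/16; Fiona 3/64; George 3/64; Isaac 3/16; Kenneth 1/4; Lydia 3/64; Nora 3/64; Victor 3/16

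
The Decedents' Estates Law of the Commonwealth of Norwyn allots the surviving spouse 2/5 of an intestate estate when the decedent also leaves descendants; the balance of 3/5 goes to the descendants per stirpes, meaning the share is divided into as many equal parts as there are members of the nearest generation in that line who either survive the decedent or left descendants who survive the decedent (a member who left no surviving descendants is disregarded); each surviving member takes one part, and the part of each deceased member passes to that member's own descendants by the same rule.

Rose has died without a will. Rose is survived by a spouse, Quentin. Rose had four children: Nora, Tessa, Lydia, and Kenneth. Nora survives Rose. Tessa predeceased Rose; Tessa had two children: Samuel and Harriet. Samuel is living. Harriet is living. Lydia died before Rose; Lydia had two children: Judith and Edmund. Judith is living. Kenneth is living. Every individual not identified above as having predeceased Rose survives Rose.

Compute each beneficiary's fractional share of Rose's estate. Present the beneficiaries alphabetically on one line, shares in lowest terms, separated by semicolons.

Edmund 3/40; Harriet 3/40; Judith 3/40; Kenneth 3/20; Nora 3/20; Quentin 2/5; Samuel 3/40

Quentin, as surviving spouse, takes 2/5.
The remaining 3/5 passes to Rose's descendants per stirpes.
The 3/5 is divided into 4 equal shares of 3/20 among Nora, Tessa, Lydia, Kenneth.
Nora is living and takes 3/20.
Tessa predeceased; the 3/20 allotted to Tessa's branch passes to Tessa's issue by representation.
The 3/20 is divided into 2 equal shares of 3/40 among Samuel, Harriet.
Samuel is living and takes 3/40.
Harriet is living and takes 3/40.
Lydia predeceased; the 3/20 allotted to Lydia's branch passes to Lydia's issue by representation.
The 3/20 is divided into 2 equal shares of 3/40 among Judith, Edmund.
Judith is living and takes 3/40.
Edmund is living and takes 3/40.
Kenneth is living and takes 3/20.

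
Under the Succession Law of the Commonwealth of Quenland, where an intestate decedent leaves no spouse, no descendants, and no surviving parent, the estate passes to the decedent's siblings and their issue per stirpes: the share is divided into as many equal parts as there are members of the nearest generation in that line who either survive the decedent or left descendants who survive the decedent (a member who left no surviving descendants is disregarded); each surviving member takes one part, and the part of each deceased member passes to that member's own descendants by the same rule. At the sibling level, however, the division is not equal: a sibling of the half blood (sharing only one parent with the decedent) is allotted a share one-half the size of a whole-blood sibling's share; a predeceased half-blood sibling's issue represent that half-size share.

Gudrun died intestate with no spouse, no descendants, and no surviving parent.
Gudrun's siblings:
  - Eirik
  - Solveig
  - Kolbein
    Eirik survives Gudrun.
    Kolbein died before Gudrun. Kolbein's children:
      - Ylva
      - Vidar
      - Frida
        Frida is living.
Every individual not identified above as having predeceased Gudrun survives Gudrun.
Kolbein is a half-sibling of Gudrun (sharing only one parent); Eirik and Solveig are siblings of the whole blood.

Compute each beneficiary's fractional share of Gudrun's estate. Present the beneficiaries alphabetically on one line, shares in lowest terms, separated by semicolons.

No spouse, descendants, or parent survives, so the estate passes to Gudrun's siblings per stirpes.
Half-blood siblings count for one-half the weight of whole-blood siblings at the initial division.
Dividing 1 in proportion to weights (total weight 5/2): Eirik (weight 1) → 2/5; Solveig (weight 1) → 2/5; Kolbein (weight 1/2) → 1/5.
Eirik is living and takes 2/5.
Solveig is living and takes 2/5.
Kolbein predeceased; the 1/5 allotted to Kolbein's branch passes to Kolbein's issue by representation.
The 1/5 is divided into 3 equal shares of 1/15 among Ylva, Vidar, Frida.
Ylva is living and takes 1/15.
Vidar is living and takes 1/15.
Frida is living and takes 1/15.

Eirik 2/5; Frida 1/15; Solveig 2/5; Vidar 1/15; Ylva 1/15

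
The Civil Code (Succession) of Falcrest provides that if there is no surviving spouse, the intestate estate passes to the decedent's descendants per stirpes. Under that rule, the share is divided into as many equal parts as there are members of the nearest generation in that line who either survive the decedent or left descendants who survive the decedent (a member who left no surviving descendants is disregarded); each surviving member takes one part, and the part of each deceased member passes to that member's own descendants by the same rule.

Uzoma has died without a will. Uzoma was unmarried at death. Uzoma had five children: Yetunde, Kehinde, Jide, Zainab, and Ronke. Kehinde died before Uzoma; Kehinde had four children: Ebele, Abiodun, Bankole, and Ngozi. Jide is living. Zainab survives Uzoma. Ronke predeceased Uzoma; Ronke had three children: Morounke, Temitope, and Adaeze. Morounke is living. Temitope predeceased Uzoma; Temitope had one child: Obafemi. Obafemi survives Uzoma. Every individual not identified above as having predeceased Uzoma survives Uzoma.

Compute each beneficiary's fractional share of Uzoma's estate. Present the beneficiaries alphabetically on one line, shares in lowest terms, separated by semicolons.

Abiodun 1/20; Adaeze 1/15; Bankole 1/20; Ebele 1/20; Jide 1/5; Morounke 1/15; Ngozi 1/20; Obafemi 1/15; Yetunde 1/5; Zainab 1/5

There is no surviving spouse, so the entire estate passes to Uzoma's descendants per stirpes.
The estate is divided into 5 equal shares of 1/5 among Yetunde, Kehinde, Jide, Zainab, Ronke.
Yetunde is living and takes 1/5.
Kehinde predeceased; the 1/5 allotted to Kehinde's branch passes to Kehinde's issue by representation.
The 1/5 is divided into 4 equal shares of 1/20 among Ebele, Abiodun, Bankole, Ngozi.
Ebele is living and takes 1/20.
Abiodun is living and takes 1/20.
Bankole is living and takes 1/20.
Ngozi is living and takes 1/20.
Jide is living and takes 1/5.
Zainab is living and takes 1/5.
Ronke predeceased; the 1/5 allotted to Ronke's branch passes to Ronke's issue by representation.
The 1/5 is divided into 3 equal shares of 1/15 among Morounke, Temitope, Adaeze.
Morounke is living and takes 1/15.
Temitope predeceased; the 1/15 allotted to Temitope's branch passes to Temitope's issue by representation.
Obafemi is the sole taker at this level and receives the full 1/15.
Adaeze is living and takes 1/15.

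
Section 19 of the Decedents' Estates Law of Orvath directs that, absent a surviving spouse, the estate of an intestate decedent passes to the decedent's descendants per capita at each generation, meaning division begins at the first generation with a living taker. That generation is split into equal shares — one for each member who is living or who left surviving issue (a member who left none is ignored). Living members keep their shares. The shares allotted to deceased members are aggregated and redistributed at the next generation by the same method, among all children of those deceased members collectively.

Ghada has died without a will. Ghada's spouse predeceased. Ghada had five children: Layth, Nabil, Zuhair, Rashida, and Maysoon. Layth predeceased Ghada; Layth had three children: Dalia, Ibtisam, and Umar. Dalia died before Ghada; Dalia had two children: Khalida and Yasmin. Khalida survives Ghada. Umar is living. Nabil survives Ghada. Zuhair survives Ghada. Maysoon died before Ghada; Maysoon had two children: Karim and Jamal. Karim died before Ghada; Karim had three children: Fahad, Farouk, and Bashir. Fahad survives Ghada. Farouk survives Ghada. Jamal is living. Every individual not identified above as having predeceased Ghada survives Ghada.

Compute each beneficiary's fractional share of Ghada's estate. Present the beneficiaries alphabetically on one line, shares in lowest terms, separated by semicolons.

Bashir 4/125; Fahad 4/125; Farouk 4/125; Ibtisam 2/25; Jamal 2/25; Khalida 4/125; Nabil 1/5; Rashida 1/5; Umar 2/25; Yasmin 4/125; Zuhair 1/5

There is no surviving spouse, so the entire estate passes to Ghada's descendants per capita at each generation.
At generation 1 (Layth, Nabil, Zuhair, Rashida, Maysoon) there are 5 shares of (1)/5 = 1/5 each.
Living: Nabil, Zuhair, and Rashida — each takes 1/5.
Deceased: Layth and Maysoon. Their combined 2/5 is pooled and carried to generation 2.
At generation 2 (Dalia, Ibtisam, Umar, Karim, Jamal) there are 5 shares of (2/5)/5 = 2/25 each.
Living: Ibtisam, Umar, and Jamal — each takes 2/25.
Deceased: Dalia and Karim. Their combined 4/25 is pooled and carried to generation 3.
At generation 3 (Khalida, Yasmin, Fahad, Farouk, Bashir) there are 5 shares of (4/25)/5 = 4/125 each.
Living: Khalida, Yasmin, Fahad, Farouk, and Bashir — each takes 4/125.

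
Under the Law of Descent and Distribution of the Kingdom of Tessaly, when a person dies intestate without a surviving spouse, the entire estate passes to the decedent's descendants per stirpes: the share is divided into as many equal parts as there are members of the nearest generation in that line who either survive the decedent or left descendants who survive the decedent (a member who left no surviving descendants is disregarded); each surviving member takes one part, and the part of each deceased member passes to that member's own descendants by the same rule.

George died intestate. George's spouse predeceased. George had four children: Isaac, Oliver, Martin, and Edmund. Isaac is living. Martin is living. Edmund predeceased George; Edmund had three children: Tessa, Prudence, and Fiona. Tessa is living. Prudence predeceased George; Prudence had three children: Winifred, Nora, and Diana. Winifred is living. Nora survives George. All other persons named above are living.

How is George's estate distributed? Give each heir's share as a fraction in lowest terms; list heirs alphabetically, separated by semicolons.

Diana 1/36; Fiona 1/12; Isaac 1/4; Martin 1/4; Nora 1/36; Oliver 1/4; Tessa 1/12; Winifred 1/36

There is no surviving spouse, so the entire estate passes to George's descendants per stirpes.
The estate is divided into 4 equal shares of 1/4 among Isaac, Oliver, Martin, Edmund.
Isaac is living and takes 1/4.
Oliver is living and takes 1/4.
Martin is living and takes 1/4.
Edmund predeceased; the 1/4 allotted to Edmund's branch passes to Edmund's issue by representation.
The 1/4 is divided into 3 equal shares of 1/12 among Tessa, Prudence, Fiona.
Tessa is living and takes 1/12.
Prudence predeceased; the 1/12 allotted to Prudence's branch passes to Prudence's issue by representation.
The 1/12 is divided into 3 equal shares of 1/36 among Winifred, Nora, Diana.
Winifred is living and takes 1/36.
Nora is living and takes 1/36.
Diana is living and takes 1/36.
Fiona is living and takes 1/12.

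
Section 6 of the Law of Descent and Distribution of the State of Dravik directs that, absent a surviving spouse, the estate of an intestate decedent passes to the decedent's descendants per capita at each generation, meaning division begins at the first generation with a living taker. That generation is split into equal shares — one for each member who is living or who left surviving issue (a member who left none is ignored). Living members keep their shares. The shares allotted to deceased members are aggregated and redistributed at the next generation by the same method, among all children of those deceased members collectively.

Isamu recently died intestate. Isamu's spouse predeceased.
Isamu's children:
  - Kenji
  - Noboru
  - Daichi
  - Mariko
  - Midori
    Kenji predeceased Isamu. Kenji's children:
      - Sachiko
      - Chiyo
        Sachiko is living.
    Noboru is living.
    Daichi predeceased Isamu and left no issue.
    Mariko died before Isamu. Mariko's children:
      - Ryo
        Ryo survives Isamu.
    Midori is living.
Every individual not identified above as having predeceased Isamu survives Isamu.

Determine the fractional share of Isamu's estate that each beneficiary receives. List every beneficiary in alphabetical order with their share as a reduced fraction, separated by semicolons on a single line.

There is no surviving spouse, so the entire estate passes to Isamu's descendants per capita at each generation.
At generation 1 (Kenji, Noboru, Mariko, Midori) there are 4 shares of (1)/4 = 1/4 each.
Living: Noboru and Midori — each takes 1/4.
Deceased: Kenji and Mariko. Their combined 1/2 is pooled and carried to generation 2.
At generation 2 (Sachiko, Chiyo, Ryo) there are 3 shares of (1/2)/3 = 1/6 each.
Living: Sachiko, Chiyo, and Ryo — each takes 1/6.

Chiyo 1/6; Midori 1/4; Noboru 1/4; Ryo 1/6; Sachiko 1/6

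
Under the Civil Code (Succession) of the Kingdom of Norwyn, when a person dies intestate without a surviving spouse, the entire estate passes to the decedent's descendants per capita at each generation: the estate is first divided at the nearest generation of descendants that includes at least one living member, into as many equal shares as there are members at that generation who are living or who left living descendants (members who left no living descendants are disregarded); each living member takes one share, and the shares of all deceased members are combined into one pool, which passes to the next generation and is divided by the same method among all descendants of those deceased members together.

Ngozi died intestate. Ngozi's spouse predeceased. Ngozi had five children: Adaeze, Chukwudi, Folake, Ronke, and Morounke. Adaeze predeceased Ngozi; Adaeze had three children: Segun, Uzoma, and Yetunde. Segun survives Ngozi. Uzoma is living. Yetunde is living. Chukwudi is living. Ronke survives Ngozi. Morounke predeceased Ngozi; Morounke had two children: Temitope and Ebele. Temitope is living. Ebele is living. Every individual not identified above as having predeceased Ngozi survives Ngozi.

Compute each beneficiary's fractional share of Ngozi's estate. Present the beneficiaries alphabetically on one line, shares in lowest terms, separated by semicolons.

There is no surviving spouse, so the entire estate passes to Ngozi's descendants per capita at each generation.
At generation 1 (Adaeze, Chukwudi, Folake, Ronke, Morounke) there are 5 shares of (1)/5 = 1/5 each.
Living: Chukwudi, Folake, and Ronke — each takes 1/5.
Deceased: Adaeze and Morounke. Their combined 2/5 is pooled and carried to generation 2.
At generation 2 (Segun, Uzoma, Yetunde, Temitope, Ebele) there are 5 shares of (2/5)/5 = 2/25 each.
Living: Segun, Uzoma, Yetunde, Temitope, and Ebele — each takes 2/25.

Chukwudi 1/5; Ebele 2/25; Folake 1/5; Ronke 1/5; Segun 2/25; Temitope 2/25; Uzoma 2/25; Yetunde 2/25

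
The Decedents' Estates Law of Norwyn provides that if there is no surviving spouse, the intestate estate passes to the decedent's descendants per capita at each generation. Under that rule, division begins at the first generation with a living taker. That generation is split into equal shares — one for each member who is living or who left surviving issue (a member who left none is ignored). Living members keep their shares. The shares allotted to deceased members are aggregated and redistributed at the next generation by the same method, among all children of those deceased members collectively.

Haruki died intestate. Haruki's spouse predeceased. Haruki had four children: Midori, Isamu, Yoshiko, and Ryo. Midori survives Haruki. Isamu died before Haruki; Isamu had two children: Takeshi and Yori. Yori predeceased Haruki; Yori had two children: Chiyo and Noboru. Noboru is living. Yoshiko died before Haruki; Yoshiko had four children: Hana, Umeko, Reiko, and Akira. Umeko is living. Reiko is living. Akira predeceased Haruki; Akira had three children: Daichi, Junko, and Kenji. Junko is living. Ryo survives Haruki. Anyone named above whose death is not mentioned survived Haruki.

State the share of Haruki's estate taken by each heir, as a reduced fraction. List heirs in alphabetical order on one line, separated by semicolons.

Chiyo 1/30; Daichi 1/30; Hana 1/12; Junko 1/30; Kenji 1/30; Midori 1/4; Noboru 1/30; Reiko 1/12; Ryo 1/4; Takeshi 1/12; Umeko 1/12

There is no surviving spouse, so the entire estate passes to Haruki's descendants per capita at each generation.
At generation 1 (Midori, Isamu, Yoshiko, Ryo) there are 4 shares of (1)/4 = 1/4 each.
Living: Midori and Ryo — each takes 1/4.
Deceased: Isamu and Yoshiko. Their combined 1/2 is pooled and carried to generation 2.
At generation 2 (Takeshi, Yori, Hana, Umeko, Reiko, Akira) there are 6 shares of (1/2)/6 = 1/12 each.
Living: Takeshi, Hana, Umeko, and Reiko — each takes 1/12.
Deceased: Yori and Akira. Their combined 1/6 is pooled and carried to generation 3.
At generation 3 (Chiyo, Noboru, Daichi, Junko, Kenji) there are 5 shares of (1/6)/5 = 1/30 each.
Living: Chiyo, Noboru, Daichi, Junko, and Kenji — each takes 1/30.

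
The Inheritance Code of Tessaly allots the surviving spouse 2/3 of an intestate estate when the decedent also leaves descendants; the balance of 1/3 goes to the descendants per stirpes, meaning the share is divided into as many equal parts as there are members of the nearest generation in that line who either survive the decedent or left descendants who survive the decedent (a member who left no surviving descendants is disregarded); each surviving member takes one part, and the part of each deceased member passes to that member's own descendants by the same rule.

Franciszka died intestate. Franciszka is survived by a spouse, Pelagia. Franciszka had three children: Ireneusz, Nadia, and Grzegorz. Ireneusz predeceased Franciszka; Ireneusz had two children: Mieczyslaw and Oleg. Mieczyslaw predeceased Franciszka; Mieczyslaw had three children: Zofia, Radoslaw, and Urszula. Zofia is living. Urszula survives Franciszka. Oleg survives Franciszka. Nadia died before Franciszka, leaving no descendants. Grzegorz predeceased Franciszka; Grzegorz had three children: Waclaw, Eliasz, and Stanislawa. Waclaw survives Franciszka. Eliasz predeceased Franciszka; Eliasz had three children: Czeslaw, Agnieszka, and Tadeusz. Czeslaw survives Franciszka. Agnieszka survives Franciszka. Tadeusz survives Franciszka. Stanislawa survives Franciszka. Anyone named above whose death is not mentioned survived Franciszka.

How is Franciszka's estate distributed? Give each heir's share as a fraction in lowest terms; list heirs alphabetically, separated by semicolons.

Agnieszka 1/54; Czeslaw 1/54; Oleg 1/12; Pelagia 2/3; Radoslaw 1/36; Stanislawa 1/18; Tadeusz 1/54; Urszula 1/36; Waclaw 1/18; Zofia 1/36

Pelagia, as surviving spouse, takes 2/3.
The remaining 1/3 passes to Franciszka's descendants per stirpes.
Nadia left no surviving issue, so that branch lapses and is disregarded.
The 1/3 is divided into 2 equal shares of 1/6 among Ireneusz, Grzegorz.
Ireneusz predeceased; the 1/6 allotted to Ireneusz's branch passes to Ireneusz's issue by representation.
The 1/6 is divided into 2 equal shares of 1/12 among Mieczyslaw, Oleg.
Mieczyslaw predeceased; the 1/12 allotted to Mieczyslaw's branch passes to Mieczyslaw's issue by representation.
The 1/12 is divided into 3 equal shares of 1/36 among Zofia, Radoslaw, Urszula.
Zofia is living and takes 1/36.
Radoslaw is living and takes 1/36.
Urszula is living and takes 1/36.
Oleg is living and takes 1/12.
Grzegorz predeceased; the 1/6 allotted to Grzegorz's branch passes to Grzegorz's issue by representation.
The 1/6 is divided into 3 equal shares of 1/18 among Waclaw, Eliasz, Stanislawa.
Waclaw is living and takes 1/18.
Eliasz predeceased; the 1/18 allotted to Eliasz's branch passes to Eliasz's issue by representation.
The 1/18 is divided into 3 equal shares of 1/54 among Czeslaw, Agnieszka, Tadeusz.
Czeslaw is living and takes 1/54.
Agnieszka is living and takes 1/54.
Tadeusz is living and takes 1/54.
Stanislawa is living and takes 1/18.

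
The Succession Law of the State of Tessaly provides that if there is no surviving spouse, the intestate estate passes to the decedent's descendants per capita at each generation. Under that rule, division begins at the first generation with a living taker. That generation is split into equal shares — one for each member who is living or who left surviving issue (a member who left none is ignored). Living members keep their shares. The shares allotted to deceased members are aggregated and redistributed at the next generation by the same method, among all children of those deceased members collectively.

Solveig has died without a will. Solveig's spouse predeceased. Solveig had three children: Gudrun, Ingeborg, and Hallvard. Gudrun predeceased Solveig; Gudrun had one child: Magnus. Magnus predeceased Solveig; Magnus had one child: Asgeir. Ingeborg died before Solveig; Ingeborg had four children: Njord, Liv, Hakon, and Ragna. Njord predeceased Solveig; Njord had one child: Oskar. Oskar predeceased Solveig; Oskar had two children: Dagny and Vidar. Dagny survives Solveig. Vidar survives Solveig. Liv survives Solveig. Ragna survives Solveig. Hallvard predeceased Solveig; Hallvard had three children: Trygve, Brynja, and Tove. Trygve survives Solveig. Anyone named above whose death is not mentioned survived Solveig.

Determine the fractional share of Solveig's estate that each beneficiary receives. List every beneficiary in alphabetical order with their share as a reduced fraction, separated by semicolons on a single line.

There is no surviving spouse, so the entire estate passes to Solveig's descendants per capita at each generation.
No one at generation 1 (Gudrun, Ingeborg, Hallvard) is living; moving to the next generation.
At generation 2 (Magnus, Njord, Liv, Hakon, Ragna, Trygve, Brynja, Tove) there are 8 shares of (1)/8 = 1/8 each.
Living: Liv, Hakon, Ragna, Trygve, Brynja, and Tove — each takes 1/8.
Deceased: Magnus and Njord. Their combined 1/4 is pooled and carried to generation 3.
At generation 3 (Asgeir, Oskar) there are 2 shares of (1/4)/2 = 1/8 each.
Living: Asgeir — each takes 1/8.
Deceased: Oskar. That 1/8 share is carried to generation 4.
At generation 4 (Dagny, Vidar) there are 2 shares of (1/8)/2 = 1/16 each.
Living: Dagny and Vidar — each takes 1/16.

Asgeir 1/8; Brynja 1/8; Dagny 1/16; Hakon 1/8; Liv 1/8; Ragna 1/8; Tove 1/8; Trygve 1/8; Vidar 1/16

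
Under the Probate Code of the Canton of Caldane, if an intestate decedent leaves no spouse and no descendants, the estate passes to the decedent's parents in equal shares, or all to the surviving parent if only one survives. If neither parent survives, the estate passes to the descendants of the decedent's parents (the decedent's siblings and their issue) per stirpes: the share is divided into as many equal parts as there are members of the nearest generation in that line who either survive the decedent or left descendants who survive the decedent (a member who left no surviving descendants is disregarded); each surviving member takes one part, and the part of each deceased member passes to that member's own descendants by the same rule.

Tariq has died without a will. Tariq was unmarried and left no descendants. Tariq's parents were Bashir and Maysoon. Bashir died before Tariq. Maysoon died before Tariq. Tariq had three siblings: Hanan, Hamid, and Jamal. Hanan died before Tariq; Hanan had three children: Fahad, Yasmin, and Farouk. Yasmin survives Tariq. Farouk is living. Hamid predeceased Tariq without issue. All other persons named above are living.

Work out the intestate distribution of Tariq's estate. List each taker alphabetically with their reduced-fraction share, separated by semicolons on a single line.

Neither parent survives and there are no descendants, so the estate passes to Tariq's siblings and their issue per stirpes.
Hamid left no surviving issue, so that branch lapses and is disregarded.
The estate is divided into 2 equal shares of 1/2 among Hanan, Jamal.
Hanan predeceased; the 1/2 allotted to Hanan's branch passes to Hanan's issue by representation.
The 1/2 is divided into 3 equal shares of 1/6 among Fahad, Yasmin, Farouk.
Fahad is living and takes 1/6.
Yasmin is living and takes 1/6.
Farouk is living and takes 1/6.
Jamal is living and takes 1/2.

Fahad 1/6; Farouk 1/6; Jamal 1/2; Yasmin 1/6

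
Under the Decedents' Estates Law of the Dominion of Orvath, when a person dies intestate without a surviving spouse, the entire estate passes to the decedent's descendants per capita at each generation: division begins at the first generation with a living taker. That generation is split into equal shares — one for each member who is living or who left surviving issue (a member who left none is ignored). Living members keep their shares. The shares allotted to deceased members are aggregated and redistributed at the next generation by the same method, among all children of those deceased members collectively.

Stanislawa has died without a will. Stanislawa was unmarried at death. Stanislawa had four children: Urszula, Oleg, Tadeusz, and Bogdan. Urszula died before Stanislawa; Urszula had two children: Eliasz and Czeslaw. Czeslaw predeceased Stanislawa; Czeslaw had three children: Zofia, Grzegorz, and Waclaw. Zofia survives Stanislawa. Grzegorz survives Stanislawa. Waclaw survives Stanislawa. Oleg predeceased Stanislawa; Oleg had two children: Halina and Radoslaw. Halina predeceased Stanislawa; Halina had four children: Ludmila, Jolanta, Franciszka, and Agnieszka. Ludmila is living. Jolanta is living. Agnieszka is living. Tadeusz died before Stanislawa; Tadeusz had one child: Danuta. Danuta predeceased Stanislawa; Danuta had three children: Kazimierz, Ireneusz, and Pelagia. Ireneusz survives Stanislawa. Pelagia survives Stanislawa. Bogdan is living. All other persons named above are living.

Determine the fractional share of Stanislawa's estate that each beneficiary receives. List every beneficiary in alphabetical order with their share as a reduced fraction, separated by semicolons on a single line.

There is no surviving spouse, so the entire estate passes to Stanislawa's descendants per capita at each generation.
At generation 1 (Urszula, Oleg, Tadeusz, Bogdan) there are 4 shares of (1)/4 = 1/4 each.
Living: Bogdan — each takes 1/4.
Deceased: Urszula, Oleg, and Tadeusz. Their combined 3/4 is pooled and carried to generation 2.
At generation 2 (Eliasz, Czeslaw, Halina, Radoslaw, Danuta) there are 5 shares of (3/4)/5 = 3/20 each.
Living: Eliasz and Radoslaw — each takes 3/20.
Deceased: Czeslaw, Halina, and Danuta. Their combined 9/20 is pooled and carried to generation 3.
At generation 3 (Zofia, Grzegorz, Waclaw, Ludmila, Jolanta, Franciszka, Agnieszka, Kazimierz, Ireneusz, Pelagia) there are 10 shares of (9/20)/10 = 9/200 each.
Living: Zofia, Grzegorz, Waclaw, Ludmila, Jolanta, Franciszka, Agnieszka, Kazimierz, Ireneusz, and Pelagia — each takes 9/200.

Agnieszka 9/200; Bogdan 1/4; Eliasz 3/20; Franciszka 9/200; Grzegorz 9/200; Ireneusz 9/200; Jolanta 9/200; Kazimierz 9/200; Ludmila 9/200; Pelagia 9/200; Radoslaw 3/20; Waclaw 9/200; Zofia 9/200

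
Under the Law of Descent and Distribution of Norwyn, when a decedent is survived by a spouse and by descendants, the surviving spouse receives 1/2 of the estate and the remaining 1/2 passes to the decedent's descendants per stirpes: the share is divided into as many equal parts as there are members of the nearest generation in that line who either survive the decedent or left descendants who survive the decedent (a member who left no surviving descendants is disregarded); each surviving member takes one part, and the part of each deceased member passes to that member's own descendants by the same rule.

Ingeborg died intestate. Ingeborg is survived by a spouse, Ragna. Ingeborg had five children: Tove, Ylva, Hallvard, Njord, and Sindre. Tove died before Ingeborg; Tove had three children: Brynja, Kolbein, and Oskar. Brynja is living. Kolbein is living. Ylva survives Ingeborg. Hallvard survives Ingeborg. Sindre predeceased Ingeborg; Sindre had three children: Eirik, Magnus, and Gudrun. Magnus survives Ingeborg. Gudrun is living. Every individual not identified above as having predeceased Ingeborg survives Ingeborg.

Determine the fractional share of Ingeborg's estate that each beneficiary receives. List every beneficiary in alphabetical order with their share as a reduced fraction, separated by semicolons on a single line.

Ragna, as surviving spouse, takes 1/2.
The remaining 1/2 passes to Ingeborg's descendants per stirpes.
The 1/2 is divided into 5 equal shares of 1/10 among Tove, Ylva, Hallvard, Njord, Sindre.
Tove predeceased; the 1/10 allotted to Tove's branch passes to Tove's issue by representation.
The 1/10 is divided into 3 equal shares of 1/30 among Brynja, Kolbein, Oskar.
Brynja is living and takes 1/30.
Kolbein is living and takes 1/30.
Oskar is living and takes 1/30.
Ylva is living and takes 1/10.
Hallvard is living and takes 1/10.
Njord is living and takes 1/10.
Sindre predeceased; the 1/10 allotted to Sindre's branch passes to Sindre's issue by representation.
The 1/10 is divided into 3 equal shares of 1/30 among Eirik, Magnus, Gudrun.
Eirik is living and takes 1/30.
Magnus is living and takes 1/30.
Gudrun is living and takes 1/30.

Brynja 1/30; Eirik 1/30; Gudrun 1/30; Hallvard 1/10; Kolbein 1/30; Magnus 1/30; Njord 1/10; Oskar 1/30; Ragna 1/2; Ylva 1/10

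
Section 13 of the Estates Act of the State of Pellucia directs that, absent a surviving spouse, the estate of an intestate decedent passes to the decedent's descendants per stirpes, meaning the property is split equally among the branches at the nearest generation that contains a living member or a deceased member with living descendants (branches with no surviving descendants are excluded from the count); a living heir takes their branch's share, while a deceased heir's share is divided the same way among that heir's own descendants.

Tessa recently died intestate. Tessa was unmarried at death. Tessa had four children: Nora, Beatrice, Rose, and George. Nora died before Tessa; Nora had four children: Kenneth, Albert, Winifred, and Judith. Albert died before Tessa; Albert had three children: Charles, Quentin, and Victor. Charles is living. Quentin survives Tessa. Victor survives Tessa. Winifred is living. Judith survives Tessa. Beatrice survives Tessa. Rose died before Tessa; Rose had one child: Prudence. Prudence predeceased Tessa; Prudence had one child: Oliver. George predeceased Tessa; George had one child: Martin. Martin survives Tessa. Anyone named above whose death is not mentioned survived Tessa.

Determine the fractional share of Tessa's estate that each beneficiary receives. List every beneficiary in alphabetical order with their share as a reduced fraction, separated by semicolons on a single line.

There is no surviving spouse, so the entire estate passes to Tessa's descendants per stirpes.
The estate is divided into 4 equal shares of 1/4 among Nora, Beatrice, Rose, George.
Nora predeceased; the 1/4 allotted to Nora's branch passes to Nora's issue by representation.
The 1/4 is divided into 4 equal shares of 1/16 among Kenneth, Albert, Winifred, Judith.
Kenneth is living and takes 1/16.
Albert predeceased; the 1/16 allotted to Albert's branch passes to Albert's issue by representation.
The 1/16 is divided into 3 equal shares of 1/48 among Charles, Quentin, Victor.
Charles is living and takes 1/48.
Quentin is living and takes 1/48.
Victor is living and takes 1/48.
Winifred is living and takes 1/16.
Judith is living and takes 1/16.
Beatrice is living and takes 1/4.
Rose predeceased; the 1/4 allotted to Rose's branch passes to Rose's issue by representation.
Prudence's line is the sole branch at this level, so the full 1/4 passes to Prudence's issue by representation.
Oliver is the sole taker at this level and receives the full 1/4.
George predeceased; the 1/4 allotted to George's branch passes to George's issue by representation.
Martin is the sole taker at this level and receives the full 1/4.

Beatrice 1/4; Charles 1/48; Judith 1/16; Kenneth 1/16; Martin 1/4; Oliver 1/4; Quentin 1/48; Victor 1/48; Winifred 1/16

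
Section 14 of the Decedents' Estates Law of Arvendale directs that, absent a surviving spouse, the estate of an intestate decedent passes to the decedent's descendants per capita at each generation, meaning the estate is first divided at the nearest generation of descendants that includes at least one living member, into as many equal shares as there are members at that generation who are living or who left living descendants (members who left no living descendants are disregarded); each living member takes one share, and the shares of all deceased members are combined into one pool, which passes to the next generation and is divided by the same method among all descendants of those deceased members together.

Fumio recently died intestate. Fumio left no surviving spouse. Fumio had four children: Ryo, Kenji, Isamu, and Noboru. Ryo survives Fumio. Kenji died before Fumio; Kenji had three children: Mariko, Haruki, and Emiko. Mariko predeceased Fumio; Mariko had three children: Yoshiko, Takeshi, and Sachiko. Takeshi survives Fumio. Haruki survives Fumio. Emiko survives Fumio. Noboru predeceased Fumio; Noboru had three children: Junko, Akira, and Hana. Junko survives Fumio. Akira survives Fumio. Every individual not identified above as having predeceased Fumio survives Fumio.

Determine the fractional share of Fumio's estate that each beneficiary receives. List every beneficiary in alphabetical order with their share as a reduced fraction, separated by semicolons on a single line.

Akira 1/12; Emiko 1/12; Hana 1/12; Haruki 1/12; Isamu 1/4; Junko 1/12; Ryo 1/4; Sachiko 1/36; Takeshi 1/36; Yoshiko 1/36

There is no surviving spouse, so the entire estate passes to Fumio's descendants per capita at each generation.
At generation 1 (Ryo, Kenji, Isamu, Noboru) there are 4 shares of (1)/4 = 1/4 each.
Living: Ryo and Isamu — each takes 1/4.
Deceased: Kenji and Noboru. Their combined 1/2 is pooled and carried to generation 2.
At generation 2 (Mariko, Haruki, Emiko, Junko, Akira, Hana) there are 6 shares of (1/2)/6 = 1/12 each.
Living: Haruki, Emiko, Junko, Akira, and Hana — each takes 1/12.
Deceased: Mariko. That 1/12 share is carried to generation 3.
At generation 3 (Yoshiko, Takeshi, Sachiko) there are 3 shares of (1/12)/3 = 1/36 each.
Living: Yoshiko, Takeshi, and Sachiko — each takes 1/36.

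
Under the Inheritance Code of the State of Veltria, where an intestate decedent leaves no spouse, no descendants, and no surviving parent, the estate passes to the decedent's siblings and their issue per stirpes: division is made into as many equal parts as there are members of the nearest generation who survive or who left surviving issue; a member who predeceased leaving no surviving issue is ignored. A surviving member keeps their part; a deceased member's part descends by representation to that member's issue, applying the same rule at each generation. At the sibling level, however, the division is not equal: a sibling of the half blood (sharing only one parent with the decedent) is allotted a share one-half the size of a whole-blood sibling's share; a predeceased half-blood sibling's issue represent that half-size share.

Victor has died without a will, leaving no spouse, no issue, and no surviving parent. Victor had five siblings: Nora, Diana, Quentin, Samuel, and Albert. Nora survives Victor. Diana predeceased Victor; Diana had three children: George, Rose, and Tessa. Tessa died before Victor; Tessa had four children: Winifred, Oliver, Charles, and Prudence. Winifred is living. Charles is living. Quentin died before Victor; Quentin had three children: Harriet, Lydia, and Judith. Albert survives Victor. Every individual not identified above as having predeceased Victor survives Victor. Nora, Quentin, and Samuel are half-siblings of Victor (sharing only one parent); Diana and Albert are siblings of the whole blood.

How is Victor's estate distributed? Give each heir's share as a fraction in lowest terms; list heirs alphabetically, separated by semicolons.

Albert 2/7; Charles 1/42; George 2/21; Harriet 1/21; Judith 1/21; Lydia 1/21; Nora 1/7; Oliver 1/42; Prudence 1/42; Rose 2/21; Samuel 1/7; Winifred 1/42

No spouse, descendants, or parent survives, so the estate passes to Victor's siblings per stirpes.
Half-blood siblings count for one-half the weight of whole-blood siblings at the initial division.
Dividing 1 in proportion to weights (total weight 7/2): Nora (weight 1/2) → 1/7; Diana (weight 1) → 2/7; Quentin (weight 1/2) → 1/7; Samuel (weight 1/2) → 1/7; Albert (weight 1) → 2/7.
Nora is living and takes 1/7.
Diana predeceased; the 2/7 allotted to Diana's branch passes to Diana's issue by representation.
The 2/7 is divided into 3 equal shares of 2/21 among George, Rose, Tessa.
George is living and takes 2/21.
Rose is living and takes 2/21.
Tessa predeceased; the 2/21 allotted to Tessa's branch passes to Tessa's issue by representation.
The 2/21 is divided into 4 equal shares of 1/42 among Winifred, Oliver, Charles, Prudence.
Winifred is living and takes 1/42.
Oliver is living and takes 1/42.
Charles is living and takes 1/42.
Prudence is living and takes 1/42.
Quentin predeceased; the 1/7 allotted to Quentin's branch passes to Quentin's issue by representation.
The 1/7 is divided into 3 equal shares of 1/21 among Harriet, Lydia, Judith.
Harriet is living and takes 1/21.
Lydia is living and takes 1/21.
Judith is living and takes 1/21.
Samuel is living and takes 1/7.
Albert is living and takes 2/7.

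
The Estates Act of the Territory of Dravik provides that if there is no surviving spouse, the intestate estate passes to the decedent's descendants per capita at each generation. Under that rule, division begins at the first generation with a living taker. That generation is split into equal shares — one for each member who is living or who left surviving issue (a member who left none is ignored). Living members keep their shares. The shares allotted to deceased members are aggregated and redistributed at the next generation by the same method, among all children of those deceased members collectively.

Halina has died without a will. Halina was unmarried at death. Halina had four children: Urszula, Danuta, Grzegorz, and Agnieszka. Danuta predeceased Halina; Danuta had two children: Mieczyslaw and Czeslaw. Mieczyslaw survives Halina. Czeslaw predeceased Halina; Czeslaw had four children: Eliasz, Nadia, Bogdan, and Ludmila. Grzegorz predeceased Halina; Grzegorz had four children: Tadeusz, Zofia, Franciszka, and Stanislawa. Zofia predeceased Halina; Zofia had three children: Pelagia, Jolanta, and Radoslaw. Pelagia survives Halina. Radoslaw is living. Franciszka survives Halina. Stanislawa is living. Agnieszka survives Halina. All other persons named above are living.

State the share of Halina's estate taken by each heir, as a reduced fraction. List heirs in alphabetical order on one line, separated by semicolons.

There is no surviving spouse, so the entire estate passes to Halina's descendants per capita at each generation.
At generation 1 (Urszula, Danuta, Grzegorz, Agnieszka) there are 4 shares of (1)/4 = 1/4 each.
Living: Urszula and Agnieszka — each takes 1/4.
Deceased: Danuta and Grzegorz. Their combined 1/2 is pooled and carried to generation 2.
At generation 2 (Mieczyslaw, Czeslaw, Tadeusz, Zofia, Franciszka, Stanislawa) there are 6 shares of (1/2)/6 = 1/12 each.
Living: Mieczyslaw, Tadeusz, Franciszka, and Stanislawa — each takes 1/12.
Deceased: Czeslaw and Zofia. Their combined 1/6 is pooled and carried to generation 3.
At generation 3 (Eliasz, Nadia, Bogdan, Ludmila, Pelagia, Jolanta, Radoslaw) there are 7 shares of (1/6)/7 = 1/42 each.
Living: Eliasz, Nadia, Bogdan, Ludmila, Pelagia, Jolanta, and Radoslaw — each takes 1/42.

Agnieszka 1/4; Bogdan 1/42; Eliasz 1/42; Franciszka 1/12; Jolanta 1/42; Ludmila 1/42; Mieczyslaw 1/12; Nadia 1/42; Pelagia 1/42; Radoslaw 1/42; Stanislawa 1/12; Tadeusz 1/12; Urszula 1/4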